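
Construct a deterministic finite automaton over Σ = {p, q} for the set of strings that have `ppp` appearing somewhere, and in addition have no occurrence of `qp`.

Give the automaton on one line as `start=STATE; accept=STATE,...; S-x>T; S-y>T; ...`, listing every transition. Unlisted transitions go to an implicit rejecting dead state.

start=s0; accept=s4,s5; s0-p>s1; s0-q>s2; s1-p>s3; s1-q>s2; s2-p>s2; s2-q>s2; s3-p>s4; s3-q>s2; s4-p>s4; s4-q>s5; s5-p>s2; s5-q>s5

Handle the two conditions separately and then intersect. The first has 4 states tracking whether and how much of `ppp` has been seen; the second has 3 states tracking partial matches of the forbidden pattern `qp`. A product state is a pair (one from each), accepting exactly when both do. Minimizing collapses redundant product states.
6 states suffice.
        p   q  
>  s0   s1  s2 
   s1   s3  s2 
   s2   s2  s2 
   s3   s4  s2 
 * s4   s4  s5 
 * s5   s2  s5 
(> = start, * = accepting)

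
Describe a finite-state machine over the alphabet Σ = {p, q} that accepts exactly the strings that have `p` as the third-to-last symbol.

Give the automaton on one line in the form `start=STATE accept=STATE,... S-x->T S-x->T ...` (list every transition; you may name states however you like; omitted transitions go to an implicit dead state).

Because acceptance depends on a position counted from the end, the machine has to buffer the most recent 3 symbols. Make each state the string of the last up-to-3 symbols read; on input `x` shift the window left and append `x`. Accept when the buffered window has length 3 and begins with `p`.
With 15 states:
       p  q 
>  A   B  C 
   B   D  E 
   C   F  G 
   D   H  I 
   E   J  K 
   F   L  M 
   G   N  O 
 * H   H  I 
 * I   J  K 
 * J   L  M 
 * K   N  O 
   L   H  I 
   M   J  K 
   N   L  M 
   O   N  O 
(> = start, * = accepting)

start=A accept=H,I,J,K A-p->B A-q->C B-p->D B-q->E C-p->F C-q->G D-p->H D-q->I E-p->J E-q->K F-p->L F-q->M G-p->N G-q->O H-p->H H-q->I I-p->J I-q->K J-p->L J-q->M K-p->N K-q->O L-p->H L-q->I M-p->J M-q->K N-p->L N-q->M O-p->N O-q->O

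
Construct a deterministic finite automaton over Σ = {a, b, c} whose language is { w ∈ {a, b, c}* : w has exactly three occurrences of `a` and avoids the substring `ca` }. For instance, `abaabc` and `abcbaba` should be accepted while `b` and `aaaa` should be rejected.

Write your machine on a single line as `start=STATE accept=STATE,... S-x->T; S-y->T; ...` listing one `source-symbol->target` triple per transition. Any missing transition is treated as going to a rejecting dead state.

start=q0; accept=q6; q0-a->q1; q0-b->q0; q0-c->q2; q1-a->q3; q1-b->q1; q1-c->q4; q2-a->q5; q2-b->q0; q2-c->q2; q3-a->q6; q3-b->q3; q3-c->q7; q4-a->q5; q4-b->q1; q4-c->q4; q5-a->q5; q5-b->q5; q5-c->q5; q6-a->q5; q6-b->q6; q6-c->q6; q7-a->q5; q7-b->q3; q7-c->q7

Handle the two conditions separately and then intersect. One (5 states) tracks the count of `a`s, saturating at 4; the other (3 states) tracks partial matches of the forbidden pattern `ca`. Each combined state is a pair, one component from each; accept when both components accept. Minimizing collapses redundant product states.
        a   b   c  
>  q0   q1  q0  q2 
   q1   q3  q1  q4 
   q2   q5  q0  q2 
   q3   q6  q3  q7 
   q4   q5  q1  q4 
   q5   q5  q5  q5 
 * q6   q5  q6  q6 
   q7   q5  q3  q7 
(> = start, * = accepting)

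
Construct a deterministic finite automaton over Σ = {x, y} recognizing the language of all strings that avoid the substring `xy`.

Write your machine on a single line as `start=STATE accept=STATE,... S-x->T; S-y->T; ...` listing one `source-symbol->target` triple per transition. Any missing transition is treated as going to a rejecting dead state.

start=q0; accept=q0,q1; q0-x->q1; q0-y->q0; q1-x->q1; q1-y->q2; q2-x->q2; q2-y->q2

Track partial matches of the forbidden pattern `xy`. State q2 is a dead state reached once `xy` has occurred; every other state accepts. q0 means no part of `xy` is currently matched.
With 3 states:
        x   y  
>* q0   q1  q0 
 * q1   q1  q2 
   q2   q2  q2 
(> = start, * = accepting)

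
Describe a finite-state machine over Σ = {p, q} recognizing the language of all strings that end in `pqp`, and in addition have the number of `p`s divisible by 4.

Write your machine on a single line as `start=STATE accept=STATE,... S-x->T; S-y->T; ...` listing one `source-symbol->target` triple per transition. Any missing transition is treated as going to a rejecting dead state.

start=S0; accept=S5; S0-p->S1; S0-q->S0; S1-p->S2; S1-q->S1; S2-p->S3; S2-q->S2; S3-p->S0; S3-q->S4; S4-p->S5; S4-q->S6; S5-p->S1; S5-q->S0; S6-p->S0; S6-q->S6

Build one automaton per condition and run them in lockstep. The first has 4 states tracking how much of the suffix `pqp` has currently been matched; the second has 4 states tracking the count of `p`s modulo 4. A product state is a pair (one from each), accepting exactly when both do. Minimizing collapses redundant product states.
A 7-state machine:
        p   q  
>  S0   S1  S0 
   S1   S2  S1 
   S2   S3  S2 
   S3   S0  S4 
   S4   S5  S6 
 * S5   S1  S0 
   S6   S0  S6 
(> = start, * = accepting)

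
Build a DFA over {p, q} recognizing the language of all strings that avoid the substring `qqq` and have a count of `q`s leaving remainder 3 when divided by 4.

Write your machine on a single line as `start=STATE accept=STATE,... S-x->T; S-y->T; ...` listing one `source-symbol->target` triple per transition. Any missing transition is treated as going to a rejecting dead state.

Run two small machines in parallel and take their product. The first has 4 states tracking partial matches of the forbidden pattern `qqq`; the second has 4 states tracking the count of `q`s modulo 4. A product state is a pair (one from each), accepting exactly when both do. Equivalent product states are then merged.
          p    q  
>  s0     s0   s1 
   s1     s2   s3 
   s2     s2   s4 
   s3     s5   s6 
   s4     s5   s7 
   s5     s5   s8 
   s6     s6   s6 
 * s7     s9   s6 
 * s8     s9  s10 
 * s9     s9  s11 
   s10    s0   s6 
   s11    s0  s12 
   s12    s2   s6 
(> = start, * = accepting)

start=s0; accept=s7,s8,s9; s0-p->s0; s0-q->s1; s1-p->s2; s1-q->s3; s2-p->s2; s2-q->s4; s3-p->s5; s3-q->s6; s4-p->s5; s4-q->s7; s5-p->s5; s5-q->s8; s6-p->s6; s6-q->s6; s7-p->s9; s7-q->s6; s8-p->s9; s8-q->s10; s9-p->s9; s9-q->s11; s10-p->s0; s10-q->s6; s11-p->s0; s11-q->s12; s12-p->s2; s12-q->s6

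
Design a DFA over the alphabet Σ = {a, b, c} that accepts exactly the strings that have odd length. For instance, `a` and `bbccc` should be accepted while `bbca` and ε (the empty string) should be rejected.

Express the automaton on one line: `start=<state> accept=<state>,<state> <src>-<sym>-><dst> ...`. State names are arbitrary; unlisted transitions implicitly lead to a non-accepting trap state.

start=q0 accept=q1 q0-a->q1 q0-b->q1 q0-c->q1 q1-a->q0 q1-b->q0 q1-c->q0

Only the length mod 2 matters, so use a 2-cycle: from any state, every input symbol moves to the next state, wrapping q1 back to q0. Mark q1 accepting.
With 2 states:
        a   b   c  
>  q0   q1  q1  q1 
 * q1   q0  q0  q0 
(> = start, * = accepting)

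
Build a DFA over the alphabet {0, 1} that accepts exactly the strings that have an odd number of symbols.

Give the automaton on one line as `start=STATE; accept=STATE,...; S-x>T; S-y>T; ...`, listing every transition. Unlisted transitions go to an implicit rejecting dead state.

Only the length mod 2 matters, so use a 2-cycle: from any state, every input symbol moves to the next state, wrapping B back to A. Mark B accepting.
       0  1 
>  A   B  B 
 * B   A  A 
(> = start, * = accepting)

start=A; accept=B; A-0>B; A-1>B; B-0>A; B-1>A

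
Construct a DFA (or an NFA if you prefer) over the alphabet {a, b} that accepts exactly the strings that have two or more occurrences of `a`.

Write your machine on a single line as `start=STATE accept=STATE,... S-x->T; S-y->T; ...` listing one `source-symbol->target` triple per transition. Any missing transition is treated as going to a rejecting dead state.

Only the number of `a`s matters, and only up to 3. Make a chain s0 → s1 → s2 → s3 advanced by each `a` (with s3 absorbing); every other symbol self-loops. The accepting set is {s2, s3}.
        a   b  
>  s0   s1  s0 
   s1   s2  s1 
 * s2   s3  s2 
 * s3   s3  s3 
(> = start, * = accepting)

start=s0; accept=s2,s3; s0-a->s1; s0-b->s0; s1-a->s2; s1-b->s1; s2-a->s3; s2-b->s2; s3-a->s3; s3-b->s3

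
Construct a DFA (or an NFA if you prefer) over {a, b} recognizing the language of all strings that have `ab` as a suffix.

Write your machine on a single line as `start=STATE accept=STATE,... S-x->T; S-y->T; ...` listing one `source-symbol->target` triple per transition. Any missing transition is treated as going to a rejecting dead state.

start=s0; accept=s2; s0-a->s1; s0-b->s0; s1-a->s1; s1-b->s2; s2-a->s1; s2-b->s0

Let each state record the length of the longest suffix of the input read so far that is also a prefix of `ab`. s1 means the last symbol is `a`; s2 means the last 2 symbols are `ab`. Accept only at s2, where the string currently ends in `ab`.
        a   b  
>  s0   s1  s0 
   s1   s1  s2 
 * s2   s1  s0 
(> = start, * = accepting)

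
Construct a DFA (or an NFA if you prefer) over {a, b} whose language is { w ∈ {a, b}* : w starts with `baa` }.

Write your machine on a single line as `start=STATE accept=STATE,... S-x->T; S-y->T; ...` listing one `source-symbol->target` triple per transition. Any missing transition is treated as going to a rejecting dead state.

Walk along `baa` while the input agrees: from q0 take `b` to q1, and so on. Any deviation drops to the rejecting sink q4. Once q3 is reached the prefix is confirmed and every continuation is accepted.
5 states suffice.
        a   b  
>  q0   q4  q1 
   q1   q2  q4 
   q2   q3  q4 
 * q3   q3  q3 
   q4   q4  q4 
(> = start, * = accepting)

start=q0; accept=q3; q0-a->q4; q0-b->q1; q1-a->q2; q1-b->q4; q2-a->q3; q2-b->q4; q3-a->q3; q3-b->q3; q4-a->q4; q4-b->q4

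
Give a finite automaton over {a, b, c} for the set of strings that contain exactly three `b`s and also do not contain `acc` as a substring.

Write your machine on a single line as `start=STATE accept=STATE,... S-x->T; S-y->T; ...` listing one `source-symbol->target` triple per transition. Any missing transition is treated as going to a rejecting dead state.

start=S0; accept=S9,S11,S12; S0-a->S1; S0-b->S2; S0-c->S0; S1-a->S1; S1-b->S2; S1-c->S3; S2-a->S4; S2-b->S5; S2-c->S2; S3-a->S1; S3-b->S2; S3-c->S6; S4-a->S4; S4-b->S5; S4-c->S7; S5-a->S8; S5-b->S9; S5-c->S5; S6-a->S6; S6-b->S6; S6-c->S6; S7-a->S4; S7-b->S5; S7-c->S6; S8-a->S8; S8-b->S9; S8-c->S10; S9-a->S11; S9-b->S6; S9-c->S9; S10-a->S8; S10-b->S9; S10-c->S6; S11-a->S11; S11-b->S6; S11-c->S12; S12-a->S11; S12-b->S6; S12-c->S6

Build one automaton per condition and run them in lockstep. One (5 states) tracks the count of `b`s, saturating at 4; the other (4 states) tracks partial matches of the forbidden pattern `acc`. Each combined state is a pair, one component from each; accept when both components accept. Equivalent product states are then merged.
          a    b    c  
>  S0     S1   S2   S0 
   S1     S1   S2   S3 
   S2     S4   S5   S2 
   S3     S1   S2   S6 
   S4     S4   S5   S7 
   S5     S8   S9   S5 
   S6     S6   S6   S6 
   S7     S4   S5   S6 
   S8     S8   S9  S10 
 * S9    S11   S6   S9 
   S10    S8   S9   S6 
 * S11   S11   S6  S12 
 * S12   S11   S6   S6 
(> = start, * = accepting)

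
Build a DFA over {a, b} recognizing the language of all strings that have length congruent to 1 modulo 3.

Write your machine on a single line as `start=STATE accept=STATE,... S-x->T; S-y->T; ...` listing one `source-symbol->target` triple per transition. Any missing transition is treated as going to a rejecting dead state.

start=q0; accept=q1; q0-a->q1; q0-b->q1; q1-a->q2; q1-b->q2; q2-a->q0; q2-b->q0

Only the length mod 3 matters, so use a 3-cycle: from any state, every input symbol moves to the next state, wrapping q2 back to q0. Mark q1 accepting.
A 3-state machine:
        a   b  
>  q0   q1  q1 
 * q1   q2  q2 
   q2   q0  q0 
(> = start, * = accepting)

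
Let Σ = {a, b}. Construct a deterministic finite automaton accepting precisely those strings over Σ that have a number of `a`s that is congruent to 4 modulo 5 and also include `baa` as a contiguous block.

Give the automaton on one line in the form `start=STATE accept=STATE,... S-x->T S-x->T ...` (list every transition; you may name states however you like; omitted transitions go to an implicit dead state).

Build one automaton per condition and run them in lockstep. One (5 states) tracks the count of `a`s modulo 5; the other (4 states) tracks whether and how much of `baa` has been seen. Each combined state is a pair, one component from each; accept when both components accept.
20 states suffice.
          a    b  
>  S0     S1   S2 
   S1     S3   S4 
   S2     S5   S2 
   S3     S6   S7 
   S4     S8   S4 
   S5     S9   S4 
   S6    S10  S11 
   S7    S12   S7 
   S8    S13   S7 
   S9    S13   S9 
   S10    S0  S14 
   S11   S15  S11 
   S12   S16  S11 
   S13   S16  S13 
   S14   S17  S14 
   S15   S18  S14 
 * S16   S18  S16 
   S17   S19   S2 
   S18   S19  S18 
   S19    S9  S19 
(> = start, * = accepting)

start=S0 accept=S16 S0-a->S1 S0-b->S2 S1-a->S3 S1-b->S4 S2-a->S5 S2-b->S2 S3-a->S6 S3-b->S7 S4-a->S8 S4-b->S4 S5-a->S9 S5-b->S4 S6-a->S10 S6-b->S11 S7-a->S12 S7-b->S7 S8-a->S13 S8-b->S7 S9-a->S13 S9-b->S9 S10-a->S0 S10-b->S14 S11-a->S15 S11-b->S11 S12-a->S16 S12-b->S11 S13-a->S16 S13-b->S13 S14-a->S17 S14-b->S14 S15-a->S18 S15-b->S14 S16-a->S18 S16-b->S16 S17-a->S19 S17-b->S2 S18-a->S19 S18-b->S18 S19-a->S9 S19-b->S19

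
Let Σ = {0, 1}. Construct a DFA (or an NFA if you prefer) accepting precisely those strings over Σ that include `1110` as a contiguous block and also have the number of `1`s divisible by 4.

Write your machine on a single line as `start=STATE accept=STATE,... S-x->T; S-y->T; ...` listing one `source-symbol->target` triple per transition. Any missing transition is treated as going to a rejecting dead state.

Handle the two conditions separately and then intersect. One (5 states) tracks whether and how much of `1110` has been seen; the other (4 states) tracks the count of `1`s modulo 4. Each combined state is a pair, one component from each; accept when both components accept.
With 20 states:
          0    1  
>  s0     s0   s1 
   s1     s2   s3 
   s2     s2   s4 
   s3     s5   s6 
   s4     s5   s7 
   s5     s5   s8 
   s6     s9  s10 
   s7    s11  s10 
   s8    s11  s12 
   s9     s9  s13 
   s10   s13  s14 
   s11   s11  s15 
   s12    s0  s14 
 * s13   s13  s16 
   s14   s16  s17 
   s15    s0  s18 
   s16   s16  s19 
   s17   s19   s6 
   s18    s2  s17 
   s19   s19   s9 
(> = start, * = accepting)

start=s0; accept=s13; s0-0->s0; s0-1->s1; s1-0->s2; s1-1->s3; s2-0->s2; s2-1->s4; s3-0->s5; s3-1->s6; s4-0->s5; s4-1->s7; s5-0->s5; s5-1->s8; s6-0->s9; s6-1->s10; s7-0->s11; s7-1->s10; s8-0->s11; s8-1->s12; s9-0->s9; s9-1->s13; s10-0->s13; s10-1->s14; s11-0->s11; s11-1->s15; s12-0->s0; s12-1->s14; s13-0->s13; s13-1->s16; s14-0->s16; s14-1->s17; s15-0->s0; s15-1->s18; s16-0->s16; s16-1->s19; s17-0->s19; s17-1->s6; s18-0->s2; s18-1->s17; s19-0->s19; s19-1->s9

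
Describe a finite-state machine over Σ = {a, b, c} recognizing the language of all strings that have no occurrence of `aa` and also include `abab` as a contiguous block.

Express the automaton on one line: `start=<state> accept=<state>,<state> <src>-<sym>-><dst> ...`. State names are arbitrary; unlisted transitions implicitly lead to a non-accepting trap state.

start=S0 accept=S8,S10 S0-a->S1 S0-b->S0 S0-c->S0 S1-a->S2 S1-b->S3 S1-c->S0 S2-a->S2 S2-b->S4 S2-c->S5 S3-a->S6 S3-b->S0 S3-c->S0 S4-a->S7 S4-b->S5 S4-c->S5 S5-a->S2 S5-b->S5 S5-c->S5 S6-a->S2 S6-b->S8 S6-c->S0 S7-a->S2 S7-b->S9 S7-c->S5 S8-a->S10 S8-b->S8 S8-c->S8 S9-a->S9 S9-b->S9 S9-c->S9 S10-a->S9 S10-b->S8 S10-c->S8

Build one automaton per condition and run them in lockstep. The first has 3 states tracking partial matches of the forbidden pattern `aa`; the second has 5 states tracking whether and how much of `abab` has been seen. A product state is a pair (one from each), accepting exactly when both do.
An 11-state machine:
          a    b    c  
>  S0     S1   S0   S0 
   S1     S2   S3   S0 
   S2     S2   S4   S5 
   S3     S6   S0   S0 
   S4     S7   S5   S5 
   S5     S2   S5   S5 
   S6     S2   S8   S0 
   S7     S2   S9   S5 
 * S8    S10   S8   S8 
   S9     S9   S9   S9 
 * S10    S9   S8   S8 
(> = start, * = accepting)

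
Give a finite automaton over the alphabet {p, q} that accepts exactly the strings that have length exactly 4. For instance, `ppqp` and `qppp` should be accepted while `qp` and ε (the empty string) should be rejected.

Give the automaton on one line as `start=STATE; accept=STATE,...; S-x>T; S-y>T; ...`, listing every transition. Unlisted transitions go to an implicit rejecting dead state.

start=S0; accept=S4; S0-p>S1; S0-q>S1; S1-p>S2; S1-q>S2; S2-p>S3; S2-q>S3; S3-p>S4; S3-q>S4; S4-p>S5; S4-q>S5; S5-p>S5; S5-q>S5

Count input length up to 5: every symbol moves from S0 toward S5, which means 'more than 4' and absorbs. Accept from {S4}.
With 6 states:
        p   q  
>  S0   S1  S1 
   S1   S2  S2 
   S2   S3  S3 
   S3   S4  S4 
 * S4   S5  S5 
   S5   S5  S5 
(> = start, * = accepting)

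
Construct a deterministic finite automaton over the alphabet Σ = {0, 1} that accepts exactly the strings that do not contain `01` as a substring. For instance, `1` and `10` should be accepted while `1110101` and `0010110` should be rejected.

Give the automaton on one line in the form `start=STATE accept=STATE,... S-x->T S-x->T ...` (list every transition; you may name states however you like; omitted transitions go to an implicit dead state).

start=S0 accept=S0,S1 S0-0->S1 S0-1->S0 S1-0->S1 S1-1->S2 S2-0->S2 S2-1->S2

Track partial matches of the forbidden pattern `01`. State S2 is a dead state reached once `01` has occurred; every other state accepts. S0 means no part of `01` is currently matched.
A 3-state machine:
        0   1  
>* S0   S1  S0 
 * S1   S1  S2 
   S2   S2  S2 
(> = start, * = accepting)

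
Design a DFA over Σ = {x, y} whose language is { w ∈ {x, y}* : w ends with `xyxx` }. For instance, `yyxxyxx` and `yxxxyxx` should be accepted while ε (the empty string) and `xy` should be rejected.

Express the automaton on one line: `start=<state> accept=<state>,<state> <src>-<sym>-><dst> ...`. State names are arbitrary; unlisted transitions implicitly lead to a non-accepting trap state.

start=A accept=E A-x->B A-y->A B-x->B B-y->C C-x->D C-y->A D-x->E D-y->C E-x->B E-y->C

Remember how much of `xyxx` the current input suffix matches. State A means no match yet; B means the last symbol is `x`; C means the last 2 symbols are `xy`; D means the last 3 symbols are `xyx`; E means the last 4 symbols are `xyxx`. Only E accepts. On a mismatch, fall back to the longest proper suffix that is still a prefix of `xyxx`.
A 5-state machine:
       x  y 
>  A   B  A 
   B   B  C 
   C   D  A 
   D   E  C 
 * E   B  C 
(> = start, * = accepting)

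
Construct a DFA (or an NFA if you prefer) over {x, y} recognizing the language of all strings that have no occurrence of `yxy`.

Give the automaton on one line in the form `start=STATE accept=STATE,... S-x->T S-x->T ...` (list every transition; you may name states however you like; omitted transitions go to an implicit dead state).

start=A accept=A,B,C A-x->A A-y->B B-x->C B-y->B C-x->A C-y->D D-x->D D-y->D

This is the complement of 'contains `yxy`'. Use the same substring-matching states — A through D holding how much of `yxy` has just been matched — but flip the accepting set: everything except the trap D accepts.
With 4 states:
       x  y 
>* A   A  B 
 * B   C  B 
 * C   A  D 
   D   D  D 
(> = start, * = accepting)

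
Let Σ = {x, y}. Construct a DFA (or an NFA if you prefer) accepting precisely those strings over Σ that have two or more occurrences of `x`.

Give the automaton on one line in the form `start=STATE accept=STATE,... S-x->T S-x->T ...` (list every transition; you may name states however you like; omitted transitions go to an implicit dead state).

Count `x`s, saturating at 3: states q0 through q2 mean 0 through 2 `x`s seen; q3 means more than 2. Each `x` increments (capped at q3); other symbols loop. Accept from {q2, q3}.
        x   y  
>  q0   q1  q0 
   q1   q2  q1 
 * q2   q3  q2 
 * q3   q3  q3 
(> = start, * = accepting)

start=q0 accept=q2,q3 q0-x->q1 q0-y->q0 q1-x->q2 q1-y->q1 q2-x->q3 q2-y->q2 q3-x->q3 q3-y->q3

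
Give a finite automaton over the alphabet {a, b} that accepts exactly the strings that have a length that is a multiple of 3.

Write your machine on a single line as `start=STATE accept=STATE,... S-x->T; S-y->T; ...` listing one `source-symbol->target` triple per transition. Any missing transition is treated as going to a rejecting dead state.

Count input length modulo 3: every symbol advances one step around the cycle q0 → q1 → q2 → q0. Accept at q0.
3 states suffice.
        a   b  
>* q0   q1  q1 
   q1   q2  q2 
   q2   q0  q0 
(> = start, * = accepting)

start=q0; accept=q0; q0-a->q1; q0-b->q1; q1-a->q2; q1-b->q2; q2-a->q0; q2-b->q0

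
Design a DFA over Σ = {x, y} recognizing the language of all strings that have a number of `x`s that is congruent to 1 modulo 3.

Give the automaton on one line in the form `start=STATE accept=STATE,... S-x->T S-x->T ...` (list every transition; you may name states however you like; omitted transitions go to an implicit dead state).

start=A accept=B A-x->B A-y->A B-x->C B-y->B C-x->A C-y->C

Keep the running count of `x`s modulo 3: each `x` advances along the cycle A → B → C → A while other symbols loop. Accept at B.
3 states suffice.
       x  y 
>  A   B  A 
 * B   C  B 
   C   A  C 
(> = start, * = accepting)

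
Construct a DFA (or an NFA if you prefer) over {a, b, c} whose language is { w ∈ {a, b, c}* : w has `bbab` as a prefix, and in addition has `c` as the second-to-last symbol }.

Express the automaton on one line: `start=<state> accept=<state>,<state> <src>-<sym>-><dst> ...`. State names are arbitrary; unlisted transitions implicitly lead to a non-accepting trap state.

start=q0 accept=q7,q8 q0-a->q1 q0-b->q2 q0-c->q1 q1-a->q1 q1-b->q1 q1-c->q1 q2-a->q1 q2-b->q3 q2-c->q1 q3-a->q4 q3-b->q1 q3-c->q1 q4-a->q1 q4-b->q5 q4-c->q1 q5-a->q5 q5-b->q5 q5-c->q6 q6-a->q7 q6-b->q7 q6-c->q8 q7-a->q5 q7-b->q5 q7-c->q6 q8-a->q7 q8-b->q7 q8-c->q8

Build one automaton per condition and run them in lockstep. One (6 states) tracks whether the input so far still matches the prefix `bbab`; the other (13 states) tracks the last 2 symbols read. Each combined state is a pair, one component from each; accept when both components accept. Minimizing collapses redundant product states.
9 states suffice.
        a   b   c  
>  q0   q1  q2  q1 
   q1   q1  q1  q1 
   q2   q1  q3  q1 
   q3   q4  q1  q1 
   q4   q1  q5  q1 
   q5   q5  q5  q6 
   q6   q7  q7  q8 
 * q7   q5  q5  q6 
 * q8   q7  q7  q8 
(> = start, * = accepting)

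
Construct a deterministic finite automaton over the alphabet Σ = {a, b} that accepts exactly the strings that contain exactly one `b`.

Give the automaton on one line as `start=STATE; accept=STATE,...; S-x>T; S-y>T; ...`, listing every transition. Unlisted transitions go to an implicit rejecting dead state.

Only the number of `b`s matters, and only up to 2. Make a chain q0 → q1 → q2 advanced by each `b` (with q2 absorbing); every other symbol self-loops. The accepting set is {q1}.
        a   b  
>  q0   q0  q1 
 * q1   q1  q2 
   q2   q2  q2 
(> = start, * = accepting)

start=q0; accept=q1; q0-a>q0; q0-b>q1; q1-a>q1; q1-b>q2; q2-a>q2; q2-b>q2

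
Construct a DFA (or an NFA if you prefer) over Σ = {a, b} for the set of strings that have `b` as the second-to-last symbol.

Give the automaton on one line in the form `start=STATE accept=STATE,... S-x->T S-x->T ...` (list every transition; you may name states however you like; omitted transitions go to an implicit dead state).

A DFA must remember the last 2 symbols (since which symbol is second-to-last isn't known until the input ends). Use one state per possible window of the last ≤2 symbols; accept from those whose window starts with `b`.
        a   b  
>  s0   s1  s2 
   s1   s3  s4 
   s2   s5  s6 
   s3   s3  s4 
   s4   s5  s6 
 * s5   s3  s4 
 * s6   s5  s6 
(> = start, * = accepting)

start=s0 accept=s5,s6 s0-a->s1 s0-b->s2 s1-a->s3 s1-b->s4 s2-a->s5 s2-b->s6 s3-a->s3 s3-b->s4 s4-a->s5 s4-b->s6 s5-a->s3 s5-b->s4 s6-a->s5 s6-b->s6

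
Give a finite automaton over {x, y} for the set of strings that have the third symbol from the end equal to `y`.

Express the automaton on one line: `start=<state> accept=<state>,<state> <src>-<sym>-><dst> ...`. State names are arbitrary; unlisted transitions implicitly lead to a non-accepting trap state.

start=A accept=L,M,N,O A-x->B A-y->C B-x->D B-y->E C-x->F C-y->G D-x->H D-y->I E-x->J E-y->K F-x->L F-y->M G-x->N G-y->O H-x->H H-y->I I-x->J I-y->K J-x->L J-y->M K-x->N K-y->O L-x->H L-y->I M-x->J M-y->K N-x->L N-y->M O-x->N O-y->O

Because acceptance depends on a position counted from the end, the machine has to buffer the most recent 3 symbols. Make each state the string of the last up-to-3 symbols read; on input `x` shift the window left and append `x`. Accept when the buffered window has length 3 and begins with `y`.
       x  y 
>  A   B  C 
   B   D  E 
   C   F  G 
   D   H  I 
   E   J  K 
   F   L  M 
   G   N  O 
   H   H  I 
   I   J  K 
   J   L  M 
   K   N  O 
 * L   H  I 
 * M   J  K 
 * N   L  M 
 * O   N  O 
(> = start, * = accepting)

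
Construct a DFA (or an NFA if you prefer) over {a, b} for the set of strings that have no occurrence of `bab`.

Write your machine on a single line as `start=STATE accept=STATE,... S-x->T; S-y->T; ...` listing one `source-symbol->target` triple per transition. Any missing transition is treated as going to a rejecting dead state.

start=q0; accept=q0,q1,q2; q0-a->q0; q0-b->q1; q1-a->q2; q1-b->q1; q2-a->q0; q2-b->q3; q3-a->q3; q3-b->q3

Track partial matches of the forbidden pattern `bab`. State q3 is a dead state reached once `bab` has occurred; every other state accepts. q0 means no part of `bab` is currently matched.
With 4 states:
        a   b  
>* q0   q0  q1 
 * q1   q2  q1 
 * q2   q0  q3 
   q3   q3  q3 
(> = start, * = accepting)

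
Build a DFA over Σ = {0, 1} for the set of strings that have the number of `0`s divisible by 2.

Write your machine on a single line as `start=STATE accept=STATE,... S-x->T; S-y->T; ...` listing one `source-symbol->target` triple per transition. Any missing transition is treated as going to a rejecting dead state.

start=S0; accept=S0; S0-0->S1; S0-1->S0; S1-0->S0; S1-1->S1

Keep the running count of `0`s modulo 2: each `0` advances along the cycle S0 → S1 → S0 while other symbols loop. Accept at S0.
With 2 states:
        0   1  
>* S0   S1  S0 
   S1   S0  S1 
(> = start, * = accepting)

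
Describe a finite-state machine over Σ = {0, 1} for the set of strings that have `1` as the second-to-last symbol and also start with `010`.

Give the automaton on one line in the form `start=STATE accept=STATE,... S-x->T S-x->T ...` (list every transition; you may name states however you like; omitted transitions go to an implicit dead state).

start=q0 accept=q8,q11 q0-0->q1 q0-1->q2 q1-0->q3 q1-1->q4 q2-0->q5 q2-1->q6 q3-0->q3 q3-1->q7 q4-0->q8 q4-1->q6 q5-0->q3 q5-1->q7 q6-0->q5 q6-1->q6 q7-0->q5 q7-1->q6 q8-0->q9 q8-1->q10 q9-0->q9 q9-1->q10 q10-0->q8 q10-1->q11 q11-0->q8 q11-1->q11

Build one automaton per condition and run them in lockstep. The first has 7 states tracking the last 2 symbols read; the second has 5 states tracking whether the input so far still matches the prefix `010`. A product state is a pair (one from each), accepting exactly when both do.
          0    1  
>  q0     q1   q2 
   q1     q3   q4 
   q2     q5   q6 
   q3     q3   q7 
   q4     q8   q6 
   q5     q3   q7 
   q6     q5   q6 
   q7     q5   q6 
 * q8     q9  q10 
   q9     q9  q10 
   q10    q8  q11 
 * q11    q8  q11 
(> = start, * = accepting)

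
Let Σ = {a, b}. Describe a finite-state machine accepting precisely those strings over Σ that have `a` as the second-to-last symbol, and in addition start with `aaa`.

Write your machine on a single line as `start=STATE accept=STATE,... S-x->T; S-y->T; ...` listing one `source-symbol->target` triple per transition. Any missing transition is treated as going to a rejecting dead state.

start=S0; accept=S7,S9; S0-a->S1; S0-b->S2; S1-a->S3; S1-b->S4; S2-a->S5; S2-b->S6; S3-a->S7; S3-b->S4; S4-a->S5; S4-b->S6; S5-a->S8; S5-b->S4; S6-a->S5; S6-b->S6; S7-a->S7; S7-b->S9; S8-a->S8; S8-b->S4; S9-a->S10; S9-b->S11; S10-a->S7; S10-b->S9; S11-a->S10; S11-b->S11

Handle the two conditions separately and then intersect. The first has 7 states tracking the last 2 symbols read; the second has 5 states tracking whether the input so far still matches the prefix `aaa`. A product state is a pair (one from each), accepting exactly when both do.
12 states suffice.
          a    b  
>  S0     S1   S2 
   S1     S3   S4 
   S2     S5   S6 
   S3     S7   S4 
   S4     S5   S6 
   S5     S8   S4 
   S6     S5   S6 
 * S7     S7   S9 
   S8     S8   S4 
 * S9    S10  S11 
   S10    S7   S9 
   S11   S10  S11 
(> = start, * = accepting)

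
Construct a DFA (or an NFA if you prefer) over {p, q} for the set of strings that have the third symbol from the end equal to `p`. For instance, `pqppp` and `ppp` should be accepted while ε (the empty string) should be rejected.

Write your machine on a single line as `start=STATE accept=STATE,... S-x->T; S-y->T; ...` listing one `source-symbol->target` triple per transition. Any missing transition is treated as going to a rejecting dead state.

start=A; accept=H,I,J,K; A-p->B; A-q->C; B-p->D; B-q->E; C-p->F; C-q->G; D-p->H; D-q->I; E-p->J; E-q->K; F-p->L; F-q->M; G-p->N; G-q->O; H-p->H; H-q->I; I-p->J; I-q->K; J-p->L; J-q->M; K-p->N; K-q->O; L-p->H; L-q->I; M-p->J; M-q->K; N-p->L; N-q->M; O-p->N; O-q->O

Because acceptance depends on a position counted from the end, the machine has to buffer the most recent 3 symbols. Make each state the string of the last up-to-3 symbols read; on input `x` shift the window left and append `x`. Accept when the buffered window has length 3 and begins with `p`.
15 states suffice.
       p  q 
>  A   B  C 
   B   D  E 
   C   F  G 
   D   H  I 
   E   J  K 
   F   L  M 
   G   N  O 
 * H   H  I 
 * I   J  K 
 * J   L  M 
 * K   N  O 
   L   H  I 
   M   J  K 
   N   L  M 
   O   N  O 
(> = start, * = accepting)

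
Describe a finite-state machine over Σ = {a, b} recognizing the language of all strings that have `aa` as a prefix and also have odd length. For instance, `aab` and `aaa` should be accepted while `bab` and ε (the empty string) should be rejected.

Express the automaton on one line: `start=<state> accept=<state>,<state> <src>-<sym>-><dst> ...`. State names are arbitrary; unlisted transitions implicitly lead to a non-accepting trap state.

start=q0 accept=q5 q0-a->q1 q0-b->q2 q1-a->q3 q1-b->q4 q2-a->q4 q2-b->q4 q3-a->q5 q3-b->q5 q4-a->q2 q4-b->q2 q5-a->q3 q5-b->q3

Handle the two conditions separately and then intersect. One (4 states) tracks whether the input so far still matches the prefix `aa`; the other (2 states) tracks the input length modulo 2. Each combined state is a pair, one component from each; accept when both components accept.
A 6-state machine:
        a   b  
>  q0   q1  q2 
   q1   q3  q4 
   q2   q4  q4 
   q3   q5  q5 
   q4   q2  q2 
 * q5   q3  q3 
(> = start, * = accepting)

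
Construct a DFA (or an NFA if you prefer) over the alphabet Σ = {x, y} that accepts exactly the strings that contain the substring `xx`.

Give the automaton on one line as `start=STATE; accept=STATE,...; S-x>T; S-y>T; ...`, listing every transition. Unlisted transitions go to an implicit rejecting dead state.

start=S0; accept=S2; S0-x>S1; S0-y>S0; S1-x>S2; S1-y>S0; S2-x>S2; S2-y>S2

States S0..S1 record the length of the longest prefix of `xx` that matches the current input suffix. Reaching S2 means `xx` has been seen, and we stay there forever. Accept from S2.
A 3-state machine:
        x   y  
>  S0   S1  S0 
   S1   S2  S0 
 * S2   S2  S2 
(> = start, * = accepting)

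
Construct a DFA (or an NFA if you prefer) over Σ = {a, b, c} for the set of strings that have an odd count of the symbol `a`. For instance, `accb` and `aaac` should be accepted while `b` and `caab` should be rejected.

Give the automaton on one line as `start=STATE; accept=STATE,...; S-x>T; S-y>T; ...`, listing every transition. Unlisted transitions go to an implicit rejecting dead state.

start=S0; accept=S1; S0-a>S1; S0-b>S0; S0-c>S0; S1-a>S0; S1-b>S1; S1-c>S1

Keep the running count of `a`s modulo 2: each `a` advances along the cycle S0 → S1 → S0 while other symbols loop. Accept at S1.
        a   b   c  
>  S0   S1  S0  S0 
 * S1   S0  S1  S1 
(> = start, * = accepting)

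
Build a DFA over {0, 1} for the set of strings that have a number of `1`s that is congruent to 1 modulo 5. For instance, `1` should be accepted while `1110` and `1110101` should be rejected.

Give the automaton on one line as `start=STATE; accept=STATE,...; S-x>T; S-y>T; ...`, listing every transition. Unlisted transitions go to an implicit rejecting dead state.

The only thing that matters is how many `1`s have appeared, reduced mod 5. Use one state per residue: S0 for 0, …, S4 for 4. Reading `1` moves to the next residue; anything else stays put. S1 is accepting.
        0   1  
>  S0   S0  S1 
 * S1   S1  S2 
   S2   S2  S3 
   S3   S3  S4 
   S4   S4  S0 
(> = start, * = accepting)

start=S0; accept=S1; S0-0>S0; S0-1>S1; S1-0>S1; S1-1>S2; S2-0>S2; S2-1>S3; S3-0>S3; S3-1>S4; S4-0>S4; S4-1>S0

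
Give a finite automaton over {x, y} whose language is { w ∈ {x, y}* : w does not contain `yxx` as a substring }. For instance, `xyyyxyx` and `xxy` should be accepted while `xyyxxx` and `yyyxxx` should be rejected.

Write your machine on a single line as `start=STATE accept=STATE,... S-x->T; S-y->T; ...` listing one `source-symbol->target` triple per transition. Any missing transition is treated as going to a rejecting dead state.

start=A; accept=A,B,C; A-x->A; A-y->B; B-x->C; B-y->B; C-x->D; C-y->B; D-x->D; D-y->D

Track partial matches of the forbidden pattern `yxx`. State D is a dead state reached once `yxx` has occurred; every other state accepts. A means no part of `yxx` is currently matched.
4 states suffice.
       x  y 
>* A   A  B 
 * B   C  B 
 * C   D  B 
   D   D  D 
(> = start, * = accepting)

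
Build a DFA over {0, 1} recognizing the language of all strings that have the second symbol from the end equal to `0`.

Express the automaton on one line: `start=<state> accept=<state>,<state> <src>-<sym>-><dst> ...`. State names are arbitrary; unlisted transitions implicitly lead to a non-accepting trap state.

A DFA must remember the last 2 symbols (since which symbol is second-to-last isn't known until the input ends). Use one state per possible window of the last ≤2 symbols; accept from those whose window starts with `0`.
A 7-state machine:
        0   1  
>  s0   s1  s2 
   s1   s3  s4 
   s2   s5  s6 
 * s3   s3  s4 
 * s4   s5  s6 
   s5   s3  s4 
   s6   s5  s6 
(> = start, * = accepting)

start=s0 accept=s3,s4 s0-0->s1 s0-1->s2 s1-0->s3 s1-1->s4 s2-0->s5 s2-1->s6 s3-0->s3 s3-1->s4 s4-0->s5 s4-1->s6 s5-0->s3 s5-1->s4 s6-0->s5 s6-1->s6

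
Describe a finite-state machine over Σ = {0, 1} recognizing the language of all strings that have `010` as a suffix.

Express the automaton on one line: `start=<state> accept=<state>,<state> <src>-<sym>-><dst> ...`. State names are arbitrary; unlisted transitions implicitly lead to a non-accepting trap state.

Remember how much of `010` the current input suffix matches. State q0 means no match yet; q1 means the last symbol is `0`; q2 means the last 2 symbols are `01`; q3 means the last 3 symbols are `010`. Only q3 accepts. On a mismatch, fall back to the longest proper suffix that is still a prefix of `010`.
4 states suffice.
        0   1  
>  q0   q1  q0 
   q1   q1  q2 
   q2   q3  q0 
 * q3   q1  q2 
(> = start, * = accepting)

start=q0 accept=q3 q0-0->q1 q0-1->q0 q1-0->q1 q1-1->q2 q2-0->q3 q2-1->q0 q3-0->q1 q3-1->q2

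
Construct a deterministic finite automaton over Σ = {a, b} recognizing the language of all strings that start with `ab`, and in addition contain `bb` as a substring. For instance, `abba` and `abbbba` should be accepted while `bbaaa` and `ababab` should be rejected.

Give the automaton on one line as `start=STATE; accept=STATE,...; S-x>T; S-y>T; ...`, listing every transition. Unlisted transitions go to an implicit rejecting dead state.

start=q0; accept=q7; q0-a>q1; q0-b>q2; q1-a>q3; q1-b>q4; q2-a>q3; q2-b>q5; q3-a>q3; q3-b>q2; q4-a>q6; q4-b>q7; q5-a>q5; q5-b>q5; q6-a>q6; q6-b>q4; q7-a>q7; q7-b>q7

Build one automaton per condition and run them in lockstep. The first has 4 states tracking whether the input so far still matches the prefix `ab`; the second has 3 states tracking whether and how much of `bb` has been seen. A product state is a pair (one from each), accepting exactly when both do.
With 8 states:
        a   b  
>  q0   q1  q2 
   q1   q3  q4 
   q2   q3  q5 
   q3   q3  q2 
   q4   q6  q7 
   q5   q5  q5 
   q6   q6  q4 
 * q7   q7  q7 
(> = start, * = accepting)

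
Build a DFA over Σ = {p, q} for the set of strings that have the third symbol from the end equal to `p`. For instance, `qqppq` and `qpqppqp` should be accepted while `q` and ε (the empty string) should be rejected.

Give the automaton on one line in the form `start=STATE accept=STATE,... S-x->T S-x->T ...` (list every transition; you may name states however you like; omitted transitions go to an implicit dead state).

start=S0 accept=S7,S8,S9,S10 S0-p->S1 S0-q->S2 S1-p->S3 S1-q->S4 S2-p->S5 S2-q->S6 S3-p->S7 S3-q->S8 S4-p->S9 S4-q->S10 S5-p->S11 S5-q->S12 S6-p->S13 S6-q->S14 S7-p->S7 S7-q->S8 S8-p->S9 S8-q->S10 S9-p->S11 S9-q->S12 S10-p->S13 S10-q->S14 S11-p->S7 S11-q->S8 S12-p->S9 S12-q->S10 S13-p->S11 S13-q->S12 S14-p->S13 S14-q->S14

Because acceptance depends on a position counted from the end, the machine has to buffer the most recent 3 symbols. Make each state the string of the last up-to-3 symbols read; on input `x` shift the window left and append `x`. Accept when the buffered window has length 3 and begins with `p`.
15 states suffice.
          p    q  
>  S0     S1   S2 
   S1     S3   S4 
   S2     S5   S6 
   S3     S7   S8 
   S4     S9  S10 
   S5    S11  S12 
   S6    S13  S14 
 * S7     S7   S8 
 * S8     S9  S10 
 * S9    S11  S12 
 * S10   S13  S14 
   S11    S7   S8 
   S12    S9  S10 
   S13   S11  S12 
   S14   S13  S14 
(> = start, * = accepting)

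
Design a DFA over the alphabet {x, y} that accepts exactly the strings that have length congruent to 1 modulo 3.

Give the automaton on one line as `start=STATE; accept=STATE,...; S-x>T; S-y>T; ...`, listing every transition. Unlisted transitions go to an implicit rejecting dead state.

Count input length modulo 3: every symbol advances one step around the cycle S0 → S1 → S2 → S0. Accept at S1.
With 3 states:
        x   y  
>  S0   S1  S1 
 * S1   S2  S2 
   S2   S0  S0 
(> = start, * = accepting)

start=S0; accept=S1; S0-x>S1; S0-y>S1; S1-x>S2; S1-y>S2; S2-x>S0; S2-y>S0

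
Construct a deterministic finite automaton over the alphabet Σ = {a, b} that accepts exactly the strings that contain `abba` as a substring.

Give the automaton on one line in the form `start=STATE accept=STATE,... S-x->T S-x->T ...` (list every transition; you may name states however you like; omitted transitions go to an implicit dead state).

Track how much of `abba` has been matched so far: state q0 is no progress, q4 is the absorbing accept state reached once `abba` has occurred. Intermediate states record partial matches; on a mismatch, fall back to the longest reusable overlap.
A 5-state machine:
        a   b  
>  q0   q1  q0 
   q1   q1  q2 
   q2   q1  q3 
   q3   q4  q0 
 * q4   q4  q4 
(> = start, * = accepting)

start=q0 accept=q4 q0-a->q1 q0-b->q0 q1-a->q1 q1-b->q2 q2-a->q1 q2-b->q3 q3-a->q4 q3-b->q0 q4-a->q4 q4-b->q4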